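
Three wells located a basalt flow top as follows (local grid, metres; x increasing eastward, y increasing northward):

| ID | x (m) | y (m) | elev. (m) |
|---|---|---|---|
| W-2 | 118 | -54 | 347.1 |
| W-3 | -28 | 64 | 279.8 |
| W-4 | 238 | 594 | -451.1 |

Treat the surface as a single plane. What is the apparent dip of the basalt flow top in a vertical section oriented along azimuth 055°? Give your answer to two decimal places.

Let the plane be z = a·x + b·y + c.
W-3−W-2: −146a + 118b = −67.3;  W-4−W-2: 120a + 648b = −798.2.
Solving gives a = −0.46500, b = −1.14568.
Unit vector along 055° is (sin 55°, cos 55°) = (0.8192, 0.5736).
Slope in that direction = a·(0.8192) + b·(0.5736) = −1.03804.
Apparent dip = arctan|1.03804| = 46.07° (true dip is 51.0°, so apparent ≤ true as expected).

46.07°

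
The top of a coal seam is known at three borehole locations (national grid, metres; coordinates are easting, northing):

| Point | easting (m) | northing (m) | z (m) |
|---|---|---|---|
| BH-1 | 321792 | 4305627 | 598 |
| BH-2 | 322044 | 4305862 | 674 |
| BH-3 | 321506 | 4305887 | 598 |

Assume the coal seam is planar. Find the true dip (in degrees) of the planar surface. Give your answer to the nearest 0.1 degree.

Let the plane be z = a·easting + b·northing + c.
BH-2−BH-1: 252a + 235b = 76;  BH-3−BH-1: −286a + 260b = 0.
Solving gives a = 0.14887, b = 0.16376.
Gradient magnitude |∇z| = √(a² + b²) = √(0.02216 + 0.02682) = 0.22132.
True dip = arctan(0.22132) = 12.5°, dipping toward SW (azimuth ≈ 222°).

12.5°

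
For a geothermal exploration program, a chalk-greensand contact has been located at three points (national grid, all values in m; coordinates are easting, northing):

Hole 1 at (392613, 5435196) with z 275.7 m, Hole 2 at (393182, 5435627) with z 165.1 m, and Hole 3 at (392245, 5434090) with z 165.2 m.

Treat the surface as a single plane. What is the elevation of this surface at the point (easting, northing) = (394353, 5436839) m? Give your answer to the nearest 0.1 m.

9.0 m

Two edge vectors: Hole 1→Hole 2 = (569, 431, -110.6), Hole 1→Hole 3 = (-368, -1106, -110.5).
Normal n = (Hole 1→Hole 2) × (Hole 1→Hole 3) = (-169949.1, 103575.3, -470706).
So ∂z/∂easting = −n_x/n_z = −0.361051484 and ∂z/∂northing = −n_y/n_z = 0.220042447.
Intercept c from Hole 1: 275.7 + 141753.51 − 1195973.83 = −1053944.62.
At (394353, 5436839): z = −142381.7 + 1196335.4 − 1053944.62 = 9.0 m.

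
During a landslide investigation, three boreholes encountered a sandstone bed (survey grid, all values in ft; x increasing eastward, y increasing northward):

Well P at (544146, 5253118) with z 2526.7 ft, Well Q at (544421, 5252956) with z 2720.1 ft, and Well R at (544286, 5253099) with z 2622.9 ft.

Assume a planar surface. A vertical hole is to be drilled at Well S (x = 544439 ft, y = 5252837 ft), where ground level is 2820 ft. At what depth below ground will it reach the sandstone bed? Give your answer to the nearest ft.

Let the plane be z = a·x + b·y + c.
Well Q−Well P: 275a − 162b = 193.4;  Well R−Well P: 140a − 19b = 96.2.
Solving gives a = 0.68231452, b = −0.03557720.
Then c = 2526.7 − a·544146 − b·5253118 = −181860.80.
At (544439, 5252837): z_contact = 371478.6 − 186881.2 − 181860.80 = 2736.6 ft.
Depth below ground = 2820 − 2736.6 = 83 ft.

83 ft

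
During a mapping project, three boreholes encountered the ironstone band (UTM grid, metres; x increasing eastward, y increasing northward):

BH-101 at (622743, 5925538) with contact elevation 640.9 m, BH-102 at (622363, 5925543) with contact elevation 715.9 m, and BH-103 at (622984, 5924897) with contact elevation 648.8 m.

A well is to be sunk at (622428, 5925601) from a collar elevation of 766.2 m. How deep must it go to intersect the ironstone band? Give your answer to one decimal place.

Two edge vectors: BH-101→BH-102 = (-380, 5, 75), BH-101→BH-103 = (241, -641, 7.9).
Normal n = (BH-101→BH-102) × (BH-101→BH-103) = (48114.5, 21077, 242375).
So ∂z/∂x = −n_x/n_z = −0.198512635 and ∂z/∂y = −n_y/n_z = −0.086960289.
Intercept c from BH-101: 640.9 + 123622.35 + 515286.50 = 639549.75.
At (622428, 5925601): z_contact = −123559.82 − 515291.97 + 639549.75 = 697.95 m.
Depth below ground = 766.2 − 697.95 = 68.2 m.

68.2 m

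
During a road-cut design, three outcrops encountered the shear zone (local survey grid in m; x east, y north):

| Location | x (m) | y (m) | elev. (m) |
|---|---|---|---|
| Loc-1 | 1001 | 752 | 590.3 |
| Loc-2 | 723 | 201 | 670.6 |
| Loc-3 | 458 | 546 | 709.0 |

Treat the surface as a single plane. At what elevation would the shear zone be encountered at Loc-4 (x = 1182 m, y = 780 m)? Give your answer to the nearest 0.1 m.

Let the plane be z = a·x + b·y + c.
Loc-2−Loc-1: −278a − 551b = 80.3;  Loc-3−Loc-1: −543a − 206b = 118.7.
Solving gives a = −0.201971, b = −0.043833.
Then c = 590.3 − a·1001 − b·752 = 825.44.
At (1182, 780): z = −238.7 − 34.2 + 825.44 = 552.5 m.

552.5 m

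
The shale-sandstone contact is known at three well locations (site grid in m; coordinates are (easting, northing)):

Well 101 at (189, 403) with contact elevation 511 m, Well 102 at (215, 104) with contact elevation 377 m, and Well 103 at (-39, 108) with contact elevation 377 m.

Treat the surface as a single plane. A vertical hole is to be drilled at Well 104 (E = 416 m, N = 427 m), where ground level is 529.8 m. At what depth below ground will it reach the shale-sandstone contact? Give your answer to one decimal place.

6.4 m

Let the plane be z = a·E + b·N + c.
Well 102−Well 101: 26a − 299b = −134;  Well 103−Well 101: −228a − 295b = −134.
Solving gives a = 0.00707, b = 0.44878.
Then c = 511 − a·189 − b·403 = 328.81.
At (416, 427): z_contact = 2.94 + 191.63 + 328.81 = 523.37 m.
Depth below ground = 529.8 − 523.37 = 6.4 m.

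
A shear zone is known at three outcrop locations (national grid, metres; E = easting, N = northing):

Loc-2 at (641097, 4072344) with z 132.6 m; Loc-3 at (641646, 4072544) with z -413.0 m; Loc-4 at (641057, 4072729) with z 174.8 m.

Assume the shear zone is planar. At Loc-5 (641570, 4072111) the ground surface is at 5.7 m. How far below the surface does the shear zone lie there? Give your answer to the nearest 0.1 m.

Two edge vectors: Loc-2→Loc-3 = (549, 200, -545.6), Loc-2→Loc-4 = (-40, 385, 42.2).
Normal n = (Loc-2→Loc-3) × (Loc-2→Loc-4) = (218496, -1343.8, 219365).
So ∂z/∂E = −n_x/n_z = −0.996038566 and ∂z/∂N = −n_y/n_z = 0.006125863.
Intercept c from Loc-2: 132.6 + 638557.34 − 24946.62 = 613743.31.
At (641570, 4072111): z_contact = −639028.46 + 24945.20 + 613743.31 = -339.95 m.
Depth below ground = 5.7 − (-339.95) = 345.7 m.

345.7 m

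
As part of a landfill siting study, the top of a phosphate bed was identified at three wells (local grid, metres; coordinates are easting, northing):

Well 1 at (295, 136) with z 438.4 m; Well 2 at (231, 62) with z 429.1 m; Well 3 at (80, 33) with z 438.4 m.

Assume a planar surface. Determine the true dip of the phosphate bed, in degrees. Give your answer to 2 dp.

13.38°

Let the plane be z = a·easting + b·northing + c.
Well 2−Well 1: −64a − 74b = −9.3;  Well 3−Well 1: −215a − 103b = 0.
Solving gives a = −0.10280, b = 0.21458.
Gradient magnitude |∇z| = √(a² + b²) = √(0.01057 + 0.04605) = 0.23794.
True dip = arctan(0.23794) = 13.38°, dipping toward SSE (azimuth ≈ 154°).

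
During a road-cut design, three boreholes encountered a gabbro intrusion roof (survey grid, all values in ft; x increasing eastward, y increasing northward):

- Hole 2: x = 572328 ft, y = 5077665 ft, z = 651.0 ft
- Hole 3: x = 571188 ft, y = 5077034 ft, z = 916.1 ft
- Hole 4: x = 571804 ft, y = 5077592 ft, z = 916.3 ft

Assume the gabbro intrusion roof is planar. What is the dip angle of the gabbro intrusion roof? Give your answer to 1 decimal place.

Let the plane be z = a·x + b·y + c.
Hole 3−Hole 2: −1140a − 631b = 265.1;  Hole 4−Hole 2: −524a − 73b = 265.3.
Solving gives a = −0.59837, b = 0.66093.
Gradient magnitude |∇z| = √(a² + b²) = √(0.35805 + 0.43683) = 0.89156.
True dip = arctan(0.89156) = 41.7°, dipping toward SE (azimuth ≈ 138°).

41.7°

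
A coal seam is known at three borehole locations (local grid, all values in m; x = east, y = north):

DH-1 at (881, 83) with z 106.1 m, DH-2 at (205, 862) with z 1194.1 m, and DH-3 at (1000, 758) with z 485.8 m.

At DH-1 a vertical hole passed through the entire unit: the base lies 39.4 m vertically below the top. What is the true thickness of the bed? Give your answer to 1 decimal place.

Let the plane be z = a·x + b·y + c.
DH-2−DH-1: −676a + 779b = 1088;  DH-3−DH-1: 119a + 675b = 379.7.
Solving gives a = −0.79893, b = 0.70337.
|∇z| = √(a²+b²) = 1.06443, so dip δ = arctan(1.06443) = 46.79°.
True thickness = vertical thickness × cos δ = 39.4 × cos 46.79° = 27.0 m.

27.0 m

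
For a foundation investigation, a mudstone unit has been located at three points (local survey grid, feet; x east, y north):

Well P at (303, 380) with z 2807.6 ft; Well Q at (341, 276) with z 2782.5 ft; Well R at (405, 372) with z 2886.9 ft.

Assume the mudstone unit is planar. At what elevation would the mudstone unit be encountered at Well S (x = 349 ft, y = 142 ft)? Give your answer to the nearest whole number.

2717 ft

Let the plane be z = a·x + b·y + c.
Well Q−Well P: 38a − 104b = −25.1;  Well R−Well P: 102a − 8b = 79.3.
Solving gives a = 0.81988, b = 0.54092.
Then c = 2807.6 − a·303 − b·380 = 2353.63.
At (349, 142): z = 286.1 + 76.8 + 2353.63 = 2716.6 ft.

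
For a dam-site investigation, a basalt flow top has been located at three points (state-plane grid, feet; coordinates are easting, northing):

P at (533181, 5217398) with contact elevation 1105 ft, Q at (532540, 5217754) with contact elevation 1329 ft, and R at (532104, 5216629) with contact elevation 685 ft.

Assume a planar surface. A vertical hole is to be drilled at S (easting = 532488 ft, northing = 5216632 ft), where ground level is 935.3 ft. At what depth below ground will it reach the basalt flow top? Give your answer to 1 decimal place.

Let the plane be z = a·easting + b·northing + c.
Q−P: −641a + 356b = 224;  R−P: −1077a − 769b = −420.
Solving gives a = −0.025944239, b = 0.582499278.
Then c = 1105 − a·533181 − b·5217398 = −3024192.59.
At (532488, 5216632): z_contact = −13815.00 + 3038684.37 − 3024192.59 = 676.78 ft.
Depth below ground = 935.3 − 676.78 = 258.5 ft.

258.5 ft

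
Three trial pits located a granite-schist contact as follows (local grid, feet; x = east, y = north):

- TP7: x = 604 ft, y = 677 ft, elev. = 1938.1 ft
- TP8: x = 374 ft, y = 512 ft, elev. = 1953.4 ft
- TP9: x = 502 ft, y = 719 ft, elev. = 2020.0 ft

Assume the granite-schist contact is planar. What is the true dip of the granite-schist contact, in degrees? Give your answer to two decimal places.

40.14°

Let the plane be z = a·x + b·y + c.
TP8−TP7: −230a − 165b = 15.3;  TP9−TP7: −102a + 42b = 81.9.
Solving gives a = −0.53439, b = 0.65219.
Gradient magnitude |∇z| = √(a² + b²) = √(0.28558 + 0.42535) = 0.84316.
True dip = arctan(0.84316) = 40.14°, dipping toward SE (azimuth ≈ 141°).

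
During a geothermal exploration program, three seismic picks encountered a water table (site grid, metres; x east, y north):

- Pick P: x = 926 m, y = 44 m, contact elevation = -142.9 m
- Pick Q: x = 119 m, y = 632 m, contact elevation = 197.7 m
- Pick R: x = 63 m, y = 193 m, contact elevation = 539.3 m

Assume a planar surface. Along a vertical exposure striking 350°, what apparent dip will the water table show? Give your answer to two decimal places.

26.36°

Two edge vectors: Pick P→Pick Q = (-807, 588, 340.6), Pick P→Pick R = (-863, 149, 682.2).
Normal n = (Pick P→Pick Q) × (Pick P→Pick R) = (350384.2, 256597.6, 387201).
So ∂z/∂x = −n_x/n_z = −0.90492 and ∂z/∂y = −n_y/n_z = −0.66270.
Unit vector along 350° is (sin 350°, cos 350°) = (-0.1736, 0.9848).
Slope in that direction = a·(-0.1736) + b·(0.9848) = −0.49549.
Apparent dip = arctan|0.49549| = 26.36° (true dip is 48.3°, so apparent ≤ true as expected).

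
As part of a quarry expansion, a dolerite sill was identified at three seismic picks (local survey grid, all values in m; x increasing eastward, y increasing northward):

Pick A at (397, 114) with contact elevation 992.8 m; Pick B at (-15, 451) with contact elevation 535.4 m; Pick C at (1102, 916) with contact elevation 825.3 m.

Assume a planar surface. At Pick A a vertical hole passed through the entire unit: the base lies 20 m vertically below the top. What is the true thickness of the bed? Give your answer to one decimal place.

15.0 m

Two edge vectors: Pick A→Pick B = (-412, 337, -457.4), Pick A→Pick C = (705, 802, -167.5).
Normal n = (Pick A→Pick B) × (Pick A→Pick C) = (310387.3, -391477, -568009).
So ∂z/∂x = −n_x/n_z = 0.54645 and ∂z/∂y = −n_y/n_z = −0.68921.
|∇z| = √(a²+b²) = 0.87955, so dip δ = arctan(0.87955) = 41.33°.
True thickness = vertical thickness × cos δ = 20 × cos 41.33° = 15.0 m.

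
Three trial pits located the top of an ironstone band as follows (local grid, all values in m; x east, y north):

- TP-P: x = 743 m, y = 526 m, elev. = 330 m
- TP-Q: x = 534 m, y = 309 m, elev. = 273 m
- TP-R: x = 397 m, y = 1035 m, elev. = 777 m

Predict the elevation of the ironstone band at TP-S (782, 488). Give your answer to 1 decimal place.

291.7 m

Two edge vectors: TP-P→TP-Q = (-209, -217, -57), TP-P→TP-R = (-346, 509, 447).
Normal n = (TP-P→TP-Q) × (TP-P→TP-R) = (-67986, 113145, -181463).
So ∂z/∂x = −n_x/n_z = −0.374655 and ∂z/∂y = −n_y/n_z = 0.623516.
Intercept c from TP-P: 330 + 278.37 − 327.97 = 280.40.
At (782, 488): z = −293.0 + 304.3 + 280.40 = 291.7 m.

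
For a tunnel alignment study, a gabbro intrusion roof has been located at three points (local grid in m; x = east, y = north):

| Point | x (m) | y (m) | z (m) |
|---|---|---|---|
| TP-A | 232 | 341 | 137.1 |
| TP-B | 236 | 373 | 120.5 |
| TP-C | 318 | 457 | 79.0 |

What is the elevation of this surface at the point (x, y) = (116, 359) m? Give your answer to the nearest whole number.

Let the plane be z = a·x + b·y + c.
TP-B−TP-A: 4a + 32b = −16.6;  TP-C−TP-A: 86a + 116b = −58.1.
Solving gives a = 0.02902, b = −0.52238.
Then c = 137.1 − a·232 − b·341 = 308.50.
At (116, 359): z = 3.4 − 187.5 + 308.50 = 124.3 m.

124 m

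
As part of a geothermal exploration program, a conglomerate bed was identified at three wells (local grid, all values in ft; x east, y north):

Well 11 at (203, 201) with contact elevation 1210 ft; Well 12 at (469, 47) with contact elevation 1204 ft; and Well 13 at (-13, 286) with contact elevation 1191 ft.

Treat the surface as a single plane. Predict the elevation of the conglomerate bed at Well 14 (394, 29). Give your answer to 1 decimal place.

1169.1 ft

Let the plane be z = a·x + b·y + c.
Well 12−Well 11: 266a − 154b = −6;  Well 13−Well 11: −216a + 85b = −19.
Solving gives a = 0.32251, b = 0.59602.
Then c = 1210 − a·203 − b·201 = 1024.73.
At (394, 29): z = 127.1 + 17.3 + 1024.73 = 1169.1 ft.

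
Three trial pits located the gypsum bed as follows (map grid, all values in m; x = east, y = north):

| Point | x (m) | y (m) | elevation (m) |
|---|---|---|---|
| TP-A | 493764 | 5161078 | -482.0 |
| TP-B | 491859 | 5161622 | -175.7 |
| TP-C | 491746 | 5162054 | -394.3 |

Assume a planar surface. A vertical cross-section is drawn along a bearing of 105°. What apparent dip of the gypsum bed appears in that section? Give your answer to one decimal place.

Let the plane be z = a·x + b·y + c.
TP-B−TP-A: −1905a + 544b = 306.3;  TP-C−TP-A: −2018a + 976b = 87.7.
Solving gives a = −0.32993, b = −0.59232.
Unit vector along 105° is (sin 105°, cos 105°) = (0.9659, -0.2588).
Slope in that direction = a·(0.9659) + b·(-0.2588) = −0.16539.
Apparent dip = arctan|0.16539| = 9.4° (true dip is 34.1°, so apparent ≤ true as expected).

9.4°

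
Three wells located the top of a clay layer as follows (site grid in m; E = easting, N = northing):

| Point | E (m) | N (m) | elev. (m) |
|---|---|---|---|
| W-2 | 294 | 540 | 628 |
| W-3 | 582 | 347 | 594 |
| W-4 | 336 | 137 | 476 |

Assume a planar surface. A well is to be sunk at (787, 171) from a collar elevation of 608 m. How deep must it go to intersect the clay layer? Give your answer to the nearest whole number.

Let the plane be z = a·E + b·N + c.
W-3−W-2: 288a − 193b = −34;  W-4−W-2: 42a − 403b = −152.
Solving gives a = 0.14482, b = 0.39226.
Then c = 628 − a·294 − b·540 = 373.60.
At (787, 171): z_contact = 114.0 + 67.1 + 373.60 = 554.6 m.
Depth below ground = 608 − 554.6 = 53 m.

53 m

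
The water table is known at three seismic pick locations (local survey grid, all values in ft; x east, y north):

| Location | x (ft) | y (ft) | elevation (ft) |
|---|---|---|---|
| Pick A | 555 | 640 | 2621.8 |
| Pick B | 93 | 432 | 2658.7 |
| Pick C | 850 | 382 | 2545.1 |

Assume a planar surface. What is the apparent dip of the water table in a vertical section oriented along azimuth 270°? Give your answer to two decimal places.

8.03°

Let the plane be z = a·x + b·y + c.
Pick B−Pick A: −462a − 208b = 36.9;  Pick C−Pick A: 295a − 258b = −76.7.
Solving gives a = −0.14109, b = 0.13597.
Unit vector along 270° is (sin 270°, cos 270°) = (-1.0000, -0.0000).
Slope in that direction = a·(-1.0000) + b·(-0.0000) = 0.14109.
Apparent dip = arctan|0.14109| = 8.03° (true dip is 11.1°, so apparent ≤ true as expected).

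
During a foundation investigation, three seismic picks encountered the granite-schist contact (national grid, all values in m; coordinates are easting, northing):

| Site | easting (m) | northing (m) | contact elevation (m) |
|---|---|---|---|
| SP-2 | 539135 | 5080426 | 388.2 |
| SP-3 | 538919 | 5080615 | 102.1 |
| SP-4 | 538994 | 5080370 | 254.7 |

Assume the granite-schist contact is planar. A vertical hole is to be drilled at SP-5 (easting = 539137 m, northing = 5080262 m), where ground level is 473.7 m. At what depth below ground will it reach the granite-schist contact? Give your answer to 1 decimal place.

34.7 m

Two edge vectors: SP-2→SP-3 = (-216, 189, -286.1), SP-2→SP-4 = (-141, -56, -133.5).
Normal n = (SP-2→SP-3) × (SP-2→SP-4) = (-41253.1, 11504.1, 38745).
So ∂z/∂easting = −n_x/n_z = 1.064733514 and ∂z/∂northing = −n_y/n_z = −0.296918312.
Intercept c from SP-2: 388.2 − 574035.10 + 1508471.51 = 934824.61.
At (539137, 5080262): z_contact = 574037.23 − 1508422.82 + 934824.61 = 439.02 m.
Depth below ground = 473.7 − 439.02 = 34.7 m.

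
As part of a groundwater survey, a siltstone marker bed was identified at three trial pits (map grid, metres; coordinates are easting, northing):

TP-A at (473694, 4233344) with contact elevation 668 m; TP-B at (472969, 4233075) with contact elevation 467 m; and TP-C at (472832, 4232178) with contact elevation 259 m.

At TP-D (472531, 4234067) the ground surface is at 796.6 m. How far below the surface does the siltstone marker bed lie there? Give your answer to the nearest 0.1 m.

Let the plane be z = a·easting + b·northing + c.
TP-B−TP-A: −725a − 269b = −201;  TP-C−TP-A: −862a − 1166b = −409.
Solving gives a = 0.202690587, b = 0.200926856.
Then c = 668 − a·473694 − b·4233344 = −945937.81.
At (472531, 4234067): z_contact = 95777.59 + 850737.77 − 945937.81 = 577.54 m.
Depth below ground = 796.6 − 577.54 = 219.1 m.

219.1 m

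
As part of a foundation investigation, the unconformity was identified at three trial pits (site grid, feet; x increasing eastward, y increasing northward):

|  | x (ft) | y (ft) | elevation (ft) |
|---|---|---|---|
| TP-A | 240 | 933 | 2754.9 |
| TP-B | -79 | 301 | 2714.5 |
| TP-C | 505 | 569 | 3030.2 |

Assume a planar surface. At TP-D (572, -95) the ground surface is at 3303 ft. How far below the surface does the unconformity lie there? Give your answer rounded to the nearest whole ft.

Let the plane be z = a·x + b·y + c.
TP-B−TP-A: −319a − 632b = −40.4;  TP-C−TP-A: 265a − 364b = 275.3.
Solving gives a = 0.66537, b = −0.27192.
Then c = 2754.9 − a·240 − b·933 = 2848.91.
At (572, -95): z_contact = 380.6 + 25.8 + 2848.91 = 3255.3 ft.
Depth below ground = 3303 − 3255.3 = 48 ft.

48 ft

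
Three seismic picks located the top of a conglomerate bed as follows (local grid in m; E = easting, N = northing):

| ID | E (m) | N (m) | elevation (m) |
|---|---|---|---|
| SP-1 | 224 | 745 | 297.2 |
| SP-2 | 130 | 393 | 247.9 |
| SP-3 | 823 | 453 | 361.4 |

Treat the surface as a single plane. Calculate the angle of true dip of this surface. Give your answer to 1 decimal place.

10.4°

Let the plane be z = a·E + b·N + c.
SP-2−SP-1: −94a − 352b = −49.3;  SP-3−SP-1: 599a − 292b = 64.2.
Solving gives a = 0.15524, b = 0.09860.
Gradient magnitude |∇z| = √(a² + b²) = √(0.02410 + 0.00972) = 0.18391.
True dip = arctan(0.18391) = 10.4°, dipping toward WSW (azimuth ≈ 238°).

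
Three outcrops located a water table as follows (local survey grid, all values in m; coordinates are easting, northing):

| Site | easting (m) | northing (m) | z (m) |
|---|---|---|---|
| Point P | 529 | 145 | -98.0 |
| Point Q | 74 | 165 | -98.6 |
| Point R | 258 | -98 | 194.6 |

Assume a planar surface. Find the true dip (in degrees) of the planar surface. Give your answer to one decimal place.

49.0°

Let the plane be z = a·easting + b·northing + c.
Point Q−Point P: −455a + 20b = −0.6;  Point R−Point P: −271a − 243b = 292.6.
Solving gives a = −0.04920, b = −1.14925.
Gradient magnitude |∇z| = √(a² + b²) = √(0.00242 + 1.32077) = 1.15030.
True dip = arctan(1.15030) = 49.0°, dipping toward N (azimuth ≈ 002°).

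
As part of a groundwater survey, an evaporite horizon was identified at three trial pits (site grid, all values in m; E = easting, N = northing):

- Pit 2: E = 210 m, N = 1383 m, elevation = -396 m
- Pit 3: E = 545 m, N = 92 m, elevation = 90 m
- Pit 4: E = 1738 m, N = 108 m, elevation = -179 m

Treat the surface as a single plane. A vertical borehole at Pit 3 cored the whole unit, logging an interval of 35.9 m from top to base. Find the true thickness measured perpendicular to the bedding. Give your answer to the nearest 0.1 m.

Let the plane be z = a·E + b·N + c.
Pit 3−Pit 2: 335a − 1291b = 486;  Pit 4−Pit 2: 1528a − 1275b = 217.
Solving gives a = −0.21967, b = −0.43345.
|∇z| = √(a²+b²) = 0.48594, so dip δ = arctan(0.48594) = 25.92°.
True thickness = vertical thickness × cos δ = 35.9 × cos 25.92° = 32.3 m.

32.3 m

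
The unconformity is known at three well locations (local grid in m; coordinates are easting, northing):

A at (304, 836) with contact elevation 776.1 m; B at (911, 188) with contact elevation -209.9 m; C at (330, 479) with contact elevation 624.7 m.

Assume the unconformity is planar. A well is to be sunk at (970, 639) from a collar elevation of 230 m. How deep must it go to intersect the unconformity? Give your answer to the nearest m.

Two edge vectors: A→B = (607, -648, -986), A→C = (26, -357, -151.4).
Normal n = (A→B) × (A→C) = (-253894.8, 66263.8, -199851).
So ∂z/∂easting = −n_x/n_z = −1.27042 and ∂z/∂northing = −n_y/n_z = 0.33157.
Intercept c from A: 776.1 + 386.21 − 277.19 = 885.12.
At (970, 639): z_contact = −1232.3 + 211.9 + 885.12 = -135.3 m.
Depth below ground = 230 − (-135.3) = 365 m.

365 m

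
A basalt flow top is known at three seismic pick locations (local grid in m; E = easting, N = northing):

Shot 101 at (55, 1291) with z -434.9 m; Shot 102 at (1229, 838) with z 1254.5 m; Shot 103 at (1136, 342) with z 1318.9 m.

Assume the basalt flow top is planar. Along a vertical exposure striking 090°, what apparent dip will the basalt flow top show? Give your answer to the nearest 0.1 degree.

Let the plane be z = a·E + b·N + c.
Shot 102−Shot 101: 1174a − 453b = 1689.4;  Shot 103−Shot 101: 1081a − 949b = 1753.8.
Solving gives a = 1.29521, b = −0.37269.
Unit vector along 090° is (sin 90°, cos 90°) = (1.0000, 0.0000).
Slope in that direction = a·(1.0000) + b·(0.0000) = 1.29521.
Apparent dip = arctan|1.29521| = 52.3° (true dip is 53.4°, so apparent ≤ true as expected).

52.3°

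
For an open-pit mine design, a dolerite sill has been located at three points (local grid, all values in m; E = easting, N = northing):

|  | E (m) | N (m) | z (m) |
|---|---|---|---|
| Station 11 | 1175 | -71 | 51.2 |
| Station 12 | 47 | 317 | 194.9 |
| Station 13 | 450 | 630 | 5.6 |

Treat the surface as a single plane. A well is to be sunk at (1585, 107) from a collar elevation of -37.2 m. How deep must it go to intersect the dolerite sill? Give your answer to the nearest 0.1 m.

61.3 m

Let the plane be z = a·E + b·N + c.
Station 12−Station 11: −1128a + 388b = 143.7;  Station 13−Station 11: −725a + 701b = −45.6.
Solving gives a = −0.232470, b = −0.305478.
Then c = 51.2 − a·1175 − b·-71 = 302.66.
At (1585, 107): z_contact = −368.46 − 32.69 + 302.66 = -98.49 m.
Depth below ground = -37.2 − (-98.49) = 61.3 m.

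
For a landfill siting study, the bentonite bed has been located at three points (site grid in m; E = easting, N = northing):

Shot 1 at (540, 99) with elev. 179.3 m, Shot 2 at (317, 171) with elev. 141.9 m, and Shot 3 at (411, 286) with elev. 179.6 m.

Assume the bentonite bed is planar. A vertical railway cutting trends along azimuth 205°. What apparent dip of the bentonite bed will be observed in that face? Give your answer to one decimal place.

Two edge vectors: Shot 1→Shot 2 = (-223, 72, -37.4), Shot 1→Shot 3 = (-129, 187, 0.3).
Normal n = (Shot 1→Shot 2) × (Shot 1→Shot 3) = (7015.4, 4891.5, -32413).
So ∂z/∂E = −n_x/n_z = 0.21644 and ∂z/∂N = −n_y/n_z = 0.15091.
Unit vector along 205° is (sin 205°, cos 205°) = (-0.4226, -0.9063).
Slope in that direction = a·(-0.4226) + b·(-0.9063) = −0.22824.
Apparent dip = arctan|0.22824| = 12.9° (true dip is 14.8°, so apparent ≤ true as expected).

12.9°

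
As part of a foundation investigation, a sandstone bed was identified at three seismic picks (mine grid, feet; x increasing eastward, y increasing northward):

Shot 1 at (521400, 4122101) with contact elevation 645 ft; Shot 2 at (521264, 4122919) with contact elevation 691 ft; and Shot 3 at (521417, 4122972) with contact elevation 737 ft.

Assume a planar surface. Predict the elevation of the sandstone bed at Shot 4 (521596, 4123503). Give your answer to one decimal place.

837.9 ft

Two edge vectors: Shot 1→Shot 2 = (-136, 818, 46), Shot 1→Shot 3 = (17, 871, 92).
Normal n = (Shot 1→Shot 2) × (Shot 1→Shot 3) = (35190, 13294, -132362).
So ∂z/∂x = −n_x/n_z = 0.265861803 and ∂z/∂y = −n_y/n_z = 0.100436681.
Intercept c from Shot 1: 645 − 138620.34 − 414010.14 = −551985.49.
At (521596, 4123503): z = 138672.5 + 414151.0 − 551985.49 = 837.9 ft.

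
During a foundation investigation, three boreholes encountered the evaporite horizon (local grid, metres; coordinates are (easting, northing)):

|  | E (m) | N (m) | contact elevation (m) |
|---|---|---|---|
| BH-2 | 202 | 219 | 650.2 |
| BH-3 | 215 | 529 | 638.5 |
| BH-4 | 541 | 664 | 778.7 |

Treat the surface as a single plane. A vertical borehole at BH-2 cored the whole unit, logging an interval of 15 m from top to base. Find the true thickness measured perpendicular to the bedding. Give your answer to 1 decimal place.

13.6 m

Let the plane be z = a·E + b·N + c.
BH-3−BH-2: 13a + 310b = −11.7;  BH-4−BH-2: 339a + 445b = 128.5.
Solving gives a = 0.45357, b = −0.05676.
|∇z| = √(a²+b²) = 0.45711, so dip δ = arctan(0.45711) = 24.57°.
True thickness = vertical thickness × cos δ = 15 × cos 24.57° = 13.6 m.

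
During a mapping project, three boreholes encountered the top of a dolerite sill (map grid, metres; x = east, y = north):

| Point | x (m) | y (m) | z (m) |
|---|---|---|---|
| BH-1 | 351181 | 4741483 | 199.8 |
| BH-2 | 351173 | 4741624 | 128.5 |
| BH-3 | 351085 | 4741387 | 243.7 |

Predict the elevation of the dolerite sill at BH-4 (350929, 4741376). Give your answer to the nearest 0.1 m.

242.1 m

Let the plane be z = a·x + b·y + c.
BH-2−BH-1: −8a + 141b = −71.3;  BH-3−BH-1: −96a − 96b = 43.9.
Solving gives a = 0.045784396, b = −0.503076063.
Then c = 199.8 − a·351181 − b·4741483 = 2369447.79.
At (350929, 4741376): z = 16067.1 − 2385272.8 + 2369447.79 = 242.1 m.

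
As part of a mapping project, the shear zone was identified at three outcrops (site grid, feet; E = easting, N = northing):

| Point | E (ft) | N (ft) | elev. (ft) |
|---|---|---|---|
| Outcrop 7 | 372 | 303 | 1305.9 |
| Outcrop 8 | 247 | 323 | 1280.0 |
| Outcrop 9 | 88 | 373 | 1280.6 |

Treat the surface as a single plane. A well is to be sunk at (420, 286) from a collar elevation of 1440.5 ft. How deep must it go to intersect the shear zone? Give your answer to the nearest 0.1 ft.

Let the plane be z = a·E + b·N + c.
Outcrop 8−Outcrop 7: −125a + 20b = −25.9;  Outcrop 9−Outcrop 7: −284a + 70b = −25.3.
Solving gives a = 0.42573, b = 1.36583.
Then c = 1305.9 − a·372 − b·303 = 733.68.
At (420, 286): z_contact = 178.81 + 390.63 + 733.68 = 1303.12 ft.
Depth below ground = 1440.5 − 1303.12 = 137.4 ft.

137.4 ft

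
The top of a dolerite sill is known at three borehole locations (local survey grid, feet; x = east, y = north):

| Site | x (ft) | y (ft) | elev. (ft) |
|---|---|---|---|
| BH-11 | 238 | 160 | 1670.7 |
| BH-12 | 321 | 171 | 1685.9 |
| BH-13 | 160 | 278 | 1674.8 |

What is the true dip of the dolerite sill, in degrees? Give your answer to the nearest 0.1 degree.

12.3°

Two edge vectors: BH-11→BH-12 = (83, 11, 15.2), BH-11→BH-13 = (-78, 118, 4.1).
Normal n = (BH-11→BH-12) × (BH-11→BH-13) = (-1748.5, -1525.9, 10652).
So ∂z/∂x = −n_x/n_z = 0.16415 and ∂z/∂y = −n_y/n_z = 0.14325.
Gradient magnitude |∇z| = √(a² + b²) = √(0.02694 + 0.02052) = 0.21786.
True dip = arctan(0.21786) = 12.3°, dipping toward SW (azimuth ≈ 229°).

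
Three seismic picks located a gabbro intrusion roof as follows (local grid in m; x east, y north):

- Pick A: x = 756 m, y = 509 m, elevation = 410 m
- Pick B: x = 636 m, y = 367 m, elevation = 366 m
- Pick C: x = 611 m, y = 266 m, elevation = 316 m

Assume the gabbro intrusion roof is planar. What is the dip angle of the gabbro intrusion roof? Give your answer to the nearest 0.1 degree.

Let the plane be z = a·x + b·y + c.
Pick B−Pick A: −120a − 142b = −44;  Pick C−Pick A: −145a − 243b = −94.
Solving gives a = −0.30992, b = 0.57176.
Gradient magnitude |∇z| = √(a² + b²) = √(0.09605 + 0.32691) = 0.65035.
True dip = arctan(0.65035) = 33.0°, dipping toward SSE (azimuth ≈ 152°).

33.0°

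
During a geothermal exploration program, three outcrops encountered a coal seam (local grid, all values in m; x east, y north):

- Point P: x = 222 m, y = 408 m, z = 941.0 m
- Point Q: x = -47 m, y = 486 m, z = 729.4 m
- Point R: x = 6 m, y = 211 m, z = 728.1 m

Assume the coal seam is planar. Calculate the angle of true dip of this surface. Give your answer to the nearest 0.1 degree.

Two edge vectors: Point P→Point Q = (-269, 78, -211.6), Point P→Point R = (-216, -197, -212.9).
Normal n = (Point P→Point Q) × (Point P→Point R) = (-58291.4, -11564.5, 69841).
So ∂z/∂x = −n_x/n_z = 0.83463 and ∂z/∂y = −n_y/n_z = 0.16558.
Gradient magnitude |∇z| = √(a² + b²) = √(0.69661 + 0.02742) = 0.85090.
True dip = arctan(0.85090) = 40.4°, dipping toward W (azimuth ≈ 259°).

40.4°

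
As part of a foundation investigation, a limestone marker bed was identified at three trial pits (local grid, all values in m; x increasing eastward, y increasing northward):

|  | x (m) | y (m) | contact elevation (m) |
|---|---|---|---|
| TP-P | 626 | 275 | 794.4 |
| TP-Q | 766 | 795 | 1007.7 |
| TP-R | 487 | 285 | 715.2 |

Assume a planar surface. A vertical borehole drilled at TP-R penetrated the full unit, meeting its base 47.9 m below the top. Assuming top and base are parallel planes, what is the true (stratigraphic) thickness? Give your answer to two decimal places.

40.35 m

Two edge vectors: TP-P→TP-Q = (140, 520, 213.3), TP-P→TP-R = (-139, 10, -79.2).
Normal n = (TP-P→TP-Q) × (TP-P→TP-R) = (-43317, -18560.7, 73680).
So ∂z/∂x = −n_x/n_z = 0.58791 and ∂z/∂y = −n_y/n_z = 0.25191.
|∇z| = √(a²+b²) = 0.63960, so dip δ = arctan(0.63960) = 32.60°.
True thickness = vertical thickness × cos δ = 47.9 × cos 32.60° = 40.35 m.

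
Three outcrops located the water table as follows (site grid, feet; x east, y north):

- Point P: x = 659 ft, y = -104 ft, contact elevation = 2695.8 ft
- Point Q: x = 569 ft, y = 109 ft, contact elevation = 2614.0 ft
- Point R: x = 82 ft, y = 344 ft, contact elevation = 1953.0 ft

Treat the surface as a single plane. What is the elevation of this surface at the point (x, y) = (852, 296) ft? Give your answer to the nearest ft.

Two edge vectors: Point P→Point Q = (-90, 213, -81.8), Point P→Point R = (-577, 448, -742.8).
Normal n = (Point P→Point Q) × (Point P→Point R) = (-121570, -19653.4, 82581).
So ∂z/∂x = −n_x/n_z = 1.47213 and ∂z/∂y = −n_y/n_z = 0.23799.
Intercept c from Point P: 2695.8 − 970.13 + 24.75 = 1750.42.
At (852, 296): z = 1254.3 + 70.4 + 1750.42 = 3075.1 ft.

3075 ft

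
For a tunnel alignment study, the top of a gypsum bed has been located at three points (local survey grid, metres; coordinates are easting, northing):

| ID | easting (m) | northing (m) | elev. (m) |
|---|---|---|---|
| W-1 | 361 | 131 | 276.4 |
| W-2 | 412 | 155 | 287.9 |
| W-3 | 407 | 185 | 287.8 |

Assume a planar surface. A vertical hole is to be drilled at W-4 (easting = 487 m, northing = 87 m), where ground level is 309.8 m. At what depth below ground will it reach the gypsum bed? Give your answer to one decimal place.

8.3 m

Two edge vectors: W-1→W-2 = (51, 24, 11.5), W-1→W-3 = (46, 54, 11.4).
Normal n = (W-1→W-2) × (W-1→W-3) = (-347.4, -52.4, 1650).
So ∂z/∂easting = −n_x/n_z = 0.21055 and ∂z/∂northing = −n_y/n_z = 0.03176.
Intercept c from W-1: 276.4 − 76.01 − 4.16 = 196.23.
At (487, 87): z_contact = 102.54 + 2.76 + 196.23 = 301.53 m.
Depth below ground = 309.8 − 301.53 = 8.3 m.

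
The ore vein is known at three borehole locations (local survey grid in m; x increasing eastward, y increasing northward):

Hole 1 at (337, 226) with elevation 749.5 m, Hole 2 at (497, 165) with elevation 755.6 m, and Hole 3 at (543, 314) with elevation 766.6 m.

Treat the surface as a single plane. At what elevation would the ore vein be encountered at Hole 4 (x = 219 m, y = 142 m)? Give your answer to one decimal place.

Two edge vectors: Hole 1→Hole 2 = (160, -61, 6.1), Hole 1→Hole 3 = (206, 88, 17.1).
Normal n = (Hole 1→Hole 2) × (Hole 1→Hole 3) = (-1579.9, -1479.4, 26646).
So ∂z/∂x = −n_x/n_z = 0.05929 and ∂z/∂y = −n_y/n_z = 0.05552.
Intercept c from Hole 1: 749.5 − 19.98 − 12.55 = 716.97.
At (219, 142): z = 13.0 + 7.9 + 716.97 = 737.8 m.

737.8 m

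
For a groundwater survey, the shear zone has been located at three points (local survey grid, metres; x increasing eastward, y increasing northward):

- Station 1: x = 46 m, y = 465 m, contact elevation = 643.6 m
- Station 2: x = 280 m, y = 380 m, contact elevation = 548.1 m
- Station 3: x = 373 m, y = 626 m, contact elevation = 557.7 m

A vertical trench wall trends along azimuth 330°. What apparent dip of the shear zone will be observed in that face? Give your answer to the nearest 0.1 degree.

17.8°

Let the plane be z = a·x + b·y + c.
Station 2−Station 1: 234a − 85b = −95.5;  Station 3−Station 1: 327a + 161b = −85.9.
Solving gives a = −0.34638, b = 0.16997.
Unit vector along 330° is (sin 330°, cos 330°) = (-0.5000, 0.8660).
Slope in that direction = a·(-0.5000) + b·(0.8660) = 0.32039.
Apparent dip = arctan|0.32039| = 17.8° (true dip is 21.1°, so apparent ≤ true as expected).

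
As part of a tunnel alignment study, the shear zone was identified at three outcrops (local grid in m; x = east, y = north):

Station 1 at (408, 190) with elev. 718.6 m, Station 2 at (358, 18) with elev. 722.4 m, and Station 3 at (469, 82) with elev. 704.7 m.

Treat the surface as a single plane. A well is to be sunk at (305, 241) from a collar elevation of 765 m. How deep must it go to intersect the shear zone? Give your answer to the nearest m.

Let the plane be z = a·x + b·y + c.
Station 2−Station 1: −50a − 172b = 3.8;  Station 3−Station 1: 61a − 108b = −13.9.
Solving gives a = −0.17626, b = 0.02915.
Then c = 718.6 − a·408 − b·190 = 784.98.
At (305, 241): z_contact = −53.8 + 7.0 + 784.98 = 738.2 m.
Depth below ground = 765 − 738.2 = 27 m.

27 m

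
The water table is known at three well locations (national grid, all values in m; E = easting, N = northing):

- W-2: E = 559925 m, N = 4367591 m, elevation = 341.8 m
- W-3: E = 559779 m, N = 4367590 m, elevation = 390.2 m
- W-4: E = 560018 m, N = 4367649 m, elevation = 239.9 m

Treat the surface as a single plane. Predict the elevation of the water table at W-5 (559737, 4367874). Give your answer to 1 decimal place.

Two edge vectors: W-2→W-3 = (-146, -1, 48.4), W-2→W-4 = (93, 58, -101.9).
Normal n = (W-2→W-3) × (W-2→W-4) = (-2705.3, -10376.2, -8375).
So ∂z/∂E = −n_x/n_z = −0.323020896 and ∂z/∂N = −n_y/n_z = −1.238949254.
Intercept c from W-2: 341.8 + 180867.47 + 5411223.61 = 5592432.88.
At (559737, 4367874): z = −180806.7 − 5411574.2 + 5592432.88 = 51.9 m.

51.9 m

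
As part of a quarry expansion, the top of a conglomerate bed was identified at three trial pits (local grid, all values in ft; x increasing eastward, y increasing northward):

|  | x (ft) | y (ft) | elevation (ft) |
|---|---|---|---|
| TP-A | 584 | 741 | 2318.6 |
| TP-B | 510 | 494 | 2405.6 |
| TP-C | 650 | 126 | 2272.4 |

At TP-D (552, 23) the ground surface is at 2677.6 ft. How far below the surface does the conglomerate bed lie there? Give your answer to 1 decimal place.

Let the plane be z = a·x + b·y + c.
TP-B−TP-A: −74a − 247b = 87;  TP-C−TP-A: 66a − 615b = −46.2.
Solving gives a = −1.05022, b = −0.03758.
Then c = 2318.6 − a·584 − b·741 = 2959.78.
At (552, 23): z_contact = −579.72 − 0.86 + 2959.78 = 2379.19 ft.
Depth below ground = 2677.6 − 2379.19 = 298.4 ft.

298.4 ft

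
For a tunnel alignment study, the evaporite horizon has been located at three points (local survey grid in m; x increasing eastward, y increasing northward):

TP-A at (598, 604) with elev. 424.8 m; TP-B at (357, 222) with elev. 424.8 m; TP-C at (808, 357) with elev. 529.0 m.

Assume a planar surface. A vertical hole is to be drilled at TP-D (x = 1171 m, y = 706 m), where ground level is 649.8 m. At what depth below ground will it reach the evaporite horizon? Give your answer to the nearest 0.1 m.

Two edge vectors: TP-A→TP-B = (-241, -382, 0), TP-A→TP-C = (210, -247, 104.2).
Normal n = (TP-A→TP-B) × (TP-A→TP-C) = (-39804.4, 25112.2, 139747).
So ∂z/∂x = −n_x/n_z = 0.284832 and ∂z/∂y = −n_y/n_z = −0.179698.
Intercept c from TP-A: 424.8 − 170.33 + 108.54 = 363.01.
At (1171, 706): z_contact = 333.54 − 126.87 + 363.01 = 569.68 m.
Depth below ground = 649.8 − 569.68 = 80.1 m.

80.1 m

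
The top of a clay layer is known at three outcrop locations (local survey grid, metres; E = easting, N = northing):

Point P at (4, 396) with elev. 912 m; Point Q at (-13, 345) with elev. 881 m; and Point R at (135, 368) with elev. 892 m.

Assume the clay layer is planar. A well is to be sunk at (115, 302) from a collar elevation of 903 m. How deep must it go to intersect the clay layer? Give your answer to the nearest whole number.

Let the plane be z = a·E + b·N + c.
Point Q−Point P: −17a − 51b = −31;  Point R−Point P: 131a − 28b = −20.
Solving gives a = −0.02124, b = 0.61492.
Then c = 912 − a·4 − b·396 = 668.58.
At (115, 302): z_contact = −2.4 + 185.7 + 668.58 = 851.8 m.
Depth below ground = 903 − 851.8 = 51 m.

51 m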